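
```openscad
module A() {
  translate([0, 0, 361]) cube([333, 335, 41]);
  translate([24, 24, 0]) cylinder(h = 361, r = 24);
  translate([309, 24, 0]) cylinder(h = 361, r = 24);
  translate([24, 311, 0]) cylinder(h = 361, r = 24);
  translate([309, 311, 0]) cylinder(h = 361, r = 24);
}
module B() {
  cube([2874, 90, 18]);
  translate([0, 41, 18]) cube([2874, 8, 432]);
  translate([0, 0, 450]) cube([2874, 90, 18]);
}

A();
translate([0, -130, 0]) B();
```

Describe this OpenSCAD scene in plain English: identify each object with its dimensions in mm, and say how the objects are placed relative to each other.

A is a four-legged stool. The seat is a 333×335×41 mm slab whose top surface is at z = 402 mm; four round legs, each 48 mm in diameter, run from the floor (z = 0) to the underside of the seat, each leg's axis is inset half a diameter from the nearest pair of seat edges (so the leg's bounding box is flush with the corner).

B is an I-beam lying along x, 2874 mm long. Overall section height 468 mm. Two flanges 90 mm wide (y) and 18 mm thick, one on the floor and one at the top; a web 8 mm thick runs between them, centred on the flange width.

The I-beam is on the floor beside the stool on its −y side.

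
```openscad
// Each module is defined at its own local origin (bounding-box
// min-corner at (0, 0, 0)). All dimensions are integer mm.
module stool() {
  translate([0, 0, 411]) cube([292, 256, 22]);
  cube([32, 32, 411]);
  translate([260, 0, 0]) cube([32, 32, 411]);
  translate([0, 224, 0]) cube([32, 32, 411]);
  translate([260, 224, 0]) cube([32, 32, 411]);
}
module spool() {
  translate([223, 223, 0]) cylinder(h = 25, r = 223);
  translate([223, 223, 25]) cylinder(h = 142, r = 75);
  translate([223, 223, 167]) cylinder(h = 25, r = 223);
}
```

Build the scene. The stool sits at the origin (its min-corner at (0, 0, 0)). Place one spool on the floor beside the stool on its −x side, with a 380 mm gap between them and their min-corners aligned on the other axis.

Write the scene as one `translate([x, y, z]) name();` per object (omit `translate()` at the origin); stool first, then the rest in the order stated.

stool();
translate([-826, 0, 0]) spool();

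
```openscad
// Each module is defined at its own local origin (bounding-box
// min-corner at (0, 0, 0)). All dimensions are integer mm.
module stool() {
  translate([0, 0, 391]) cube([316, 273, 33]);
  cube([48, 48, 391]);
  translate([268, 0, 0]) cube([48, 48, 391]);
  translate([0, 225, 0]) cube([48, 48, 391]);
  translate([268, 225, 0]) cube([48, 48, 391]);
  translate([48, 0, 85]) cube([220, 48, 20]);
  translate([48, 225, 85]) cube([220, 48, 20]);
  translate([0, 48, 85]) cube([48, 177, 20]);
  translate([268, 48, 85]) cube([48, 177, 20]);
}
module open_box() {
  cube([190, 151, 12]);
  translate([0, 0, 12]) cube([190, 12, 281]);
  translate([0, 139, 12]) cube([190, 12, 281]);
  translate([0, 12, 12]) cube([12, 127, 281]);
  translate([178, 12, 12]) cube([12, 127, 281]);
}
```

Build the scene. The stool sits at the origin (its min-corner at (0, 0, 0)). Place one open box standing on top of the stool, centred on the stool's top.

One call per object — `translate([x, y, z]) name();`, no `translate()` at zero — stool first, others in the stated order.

stool();
translate([63, 61, 424]) open_box();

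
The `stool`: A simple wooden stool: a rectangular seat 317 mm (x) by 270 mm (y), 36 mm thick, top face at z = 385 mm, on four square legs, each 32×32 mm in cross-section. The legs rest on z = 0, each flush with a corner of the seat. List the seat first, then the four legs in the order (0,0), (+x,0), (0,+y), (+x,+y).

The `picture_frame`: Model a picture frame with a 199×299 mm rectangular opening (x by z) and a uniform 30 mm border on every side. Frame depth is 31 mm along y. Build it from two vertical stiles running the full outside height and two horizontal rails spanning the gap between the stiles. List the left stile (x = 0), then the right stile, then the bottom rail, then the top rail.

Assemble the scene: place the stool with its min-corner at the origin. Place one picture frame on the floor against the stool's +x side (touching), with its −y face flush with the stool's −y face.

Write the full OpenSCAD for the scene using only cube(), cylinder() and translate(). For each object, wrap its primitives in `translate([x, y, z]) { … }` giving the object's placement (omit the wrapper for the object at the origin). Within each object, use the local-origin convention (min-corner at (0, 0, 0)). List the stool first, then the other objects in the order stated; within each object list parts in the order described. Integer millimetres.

translate([0, 0, 349]) cube([317, 270, 36]);
cube([32, 32, 349]);
translate([285, 0, 0]) cube([32, 32, 349]);
translate([0, 238, 0]) cube([32, 32, 349]);
translate([285, 238, 0]) cube([32, 32, 349]);
translate([317, 0, 0]) {
  cube([30, 31, 359]);
  translate([229, 0, 0]) cube([30, 31, 359]);
  translate([30, 0, 0]) cube([199, 31, 30]);
  translate([30, 0, 329]) cube([199, 31, 30]);
}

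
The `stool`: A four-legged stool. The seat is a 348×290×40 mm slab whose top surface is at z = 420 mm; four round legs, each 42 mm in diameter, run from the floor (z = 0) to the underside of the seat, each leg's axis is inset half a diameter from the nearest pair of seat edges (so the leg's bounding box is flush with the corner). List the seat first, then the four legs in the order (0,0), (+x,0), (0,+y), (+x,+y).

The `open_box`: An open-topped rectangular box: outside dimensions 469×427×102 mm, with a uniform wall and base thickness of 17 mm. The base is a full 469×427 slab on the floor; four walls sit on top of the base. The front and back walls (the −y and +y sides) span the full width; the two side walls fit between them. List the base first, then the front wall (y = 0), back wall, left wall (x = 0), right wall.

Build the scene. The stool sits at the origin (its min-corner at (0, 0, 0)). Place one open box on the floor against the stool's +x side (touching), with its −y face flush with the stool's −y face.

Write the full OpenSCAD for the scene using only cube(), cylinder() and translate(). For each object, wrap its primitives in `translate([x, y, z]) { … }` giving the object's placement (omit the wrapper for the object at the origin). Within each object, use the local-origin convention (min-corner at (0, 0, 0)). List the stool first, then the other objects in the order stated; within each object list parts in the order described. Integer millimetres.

translate([0, 0, 380]) cube([348, 290, 40]);
translate([21, 21, 0]) cylinder(h = 380, r = 21);
translate([327, 21, 0]) cylinder(h = 380, r = 21);
translate([21, 269, 0]) cylinder(h = 380, r = 21);
translate([327, 269, 0]) cylinder(h = 380, r = 21);
translate([348, 0, 0]) {
  cube([469, 427, 17]);
  translate([0, 0, 17]) cube([469, 17, 85]);
  translate([0, 410, 17]) cube([469, 17, 85]);
  translate([0, 17, 17]) cube([17, 393, 85]);
  translate([452, 17, 17]) cube([17, 393, 85]);
}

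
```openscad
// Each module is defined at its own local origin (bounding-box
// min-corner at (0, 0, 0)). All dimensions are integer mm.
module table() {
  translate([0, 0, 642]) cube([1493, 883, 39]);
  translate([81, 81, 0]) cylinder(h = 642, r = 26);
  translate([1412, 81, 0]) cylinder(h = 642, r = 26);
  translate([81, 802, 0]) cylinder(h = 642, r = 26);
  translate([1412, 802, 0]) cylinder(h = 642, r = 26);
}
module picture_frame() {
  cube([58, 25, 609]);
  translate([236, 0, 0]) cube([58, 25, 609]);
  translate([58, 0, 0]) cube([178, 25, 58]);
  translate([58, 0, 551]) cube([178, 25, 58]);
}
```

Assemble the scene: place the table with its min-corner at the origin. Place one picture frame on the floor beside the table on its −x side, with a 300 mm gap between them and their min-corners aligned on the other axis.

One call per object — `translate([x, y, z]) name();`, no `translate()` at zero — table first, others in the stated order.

table();
translate([-594, 0, 0]) picture_frame();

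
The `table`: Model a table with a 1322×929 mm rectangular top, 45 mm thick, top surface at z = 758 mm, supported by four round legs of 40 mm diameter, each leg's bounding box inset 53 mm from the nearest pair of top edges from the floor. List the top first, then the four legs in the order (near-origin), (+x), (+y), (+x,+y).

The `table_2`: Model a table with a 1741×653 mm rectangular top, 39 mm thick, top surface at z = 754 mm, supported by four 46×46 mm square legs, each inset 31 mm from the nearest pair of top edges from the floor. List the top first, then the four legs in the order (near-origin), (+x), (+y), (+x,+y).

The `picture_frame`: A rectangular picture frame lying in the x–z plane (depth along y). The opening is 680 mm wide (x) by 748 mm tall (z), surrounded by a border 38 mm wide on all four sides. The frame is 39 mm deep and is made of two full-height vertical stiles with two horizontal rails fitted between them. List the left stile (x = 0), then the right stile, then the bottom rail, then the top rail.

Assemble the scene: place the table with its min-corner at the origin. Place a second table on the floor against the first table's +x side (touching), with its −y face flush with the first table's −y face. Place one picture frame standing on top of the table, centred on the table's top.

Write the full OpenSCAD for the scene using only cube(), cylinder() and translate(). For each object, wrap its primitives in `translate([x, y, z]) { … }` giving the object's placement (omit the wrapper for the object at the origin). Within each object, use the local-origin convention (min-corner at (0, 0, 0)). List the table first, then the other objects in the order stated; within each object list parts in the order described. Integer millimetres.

translate([0, 0, 713]) cube([1322, 929, 45]);
translate([73, 73, 0]) cylinder(h = 713, r = 20);
translate([1249, 73, 0]) cylinder(h = 713, r = 20);
translate([73, 856, 0]) cylinder(h = 713, r = 20);
translate([1249, 856, 0]) cylinder(h = 713, r = 20);
translate([1322, 0, 0]) {
  translate([0, 0, 715]) cube([1741, 653, 39]);
  translate([31, 31, 0]) cube([46, 46, 715]);
  translate([1664, 31, 0]) cube([46, 46, 715]);
  translate([31, 576, 0]) cube([46, 46, 715]);
  translate([1664, 576, 0]) cube([46, 46, 715]);
}
translate([283, 445, 758]) {
  cube([38, 39, 824]);
  translate([718, 0, 0]) cube([38, 39, 824]);
  translate([38, 0, 0]) cube([680, 39, 38]);
  translate([38, 0, 786]) cube([680, 39, 38]);
}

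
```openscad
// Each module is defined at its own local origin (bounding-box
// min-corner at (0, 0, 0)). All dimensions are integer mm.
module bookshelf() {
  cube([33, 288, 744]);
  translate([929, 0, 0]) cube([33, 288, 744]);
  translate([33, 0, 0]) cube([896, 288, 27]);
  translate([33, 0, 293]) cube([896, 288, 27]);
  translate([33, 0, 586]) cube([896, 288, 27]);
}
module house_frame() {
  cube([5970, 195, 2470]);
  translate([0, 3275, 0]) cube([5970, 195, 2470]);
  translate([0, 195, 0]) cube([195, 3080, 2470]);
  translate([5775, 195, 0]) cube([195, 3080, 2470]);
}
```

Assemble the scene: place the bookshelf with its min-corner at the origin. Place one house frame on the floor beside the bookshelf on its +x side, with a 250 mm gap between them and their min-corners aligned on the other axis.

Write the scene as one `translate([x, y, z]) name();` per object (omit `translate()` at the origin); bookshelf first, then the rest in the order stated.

bookshelf();
translate([1212, 0, 0]) house_frame();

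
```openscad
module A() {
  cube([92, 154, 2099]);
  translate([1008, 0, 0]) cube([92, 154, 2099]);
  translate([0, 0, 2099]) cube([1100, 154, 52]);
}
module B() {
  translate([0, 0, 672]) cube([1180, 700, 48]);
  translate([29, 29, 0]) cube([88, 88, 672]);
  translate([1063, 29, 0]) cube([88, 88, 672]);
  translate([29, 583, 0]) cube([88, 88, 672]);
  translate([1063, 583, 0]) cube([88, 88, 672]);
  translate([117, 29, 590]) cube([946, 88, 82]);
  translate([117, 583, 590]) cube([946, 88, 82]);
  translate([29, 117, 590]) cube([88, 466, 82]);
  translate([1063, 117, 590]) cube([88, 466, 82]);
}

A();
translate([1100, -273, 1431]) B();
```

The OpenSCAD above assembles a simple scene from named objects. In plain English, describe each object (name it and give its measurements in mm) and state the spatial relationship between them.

A is a door frame. The clear opening is 916 mm wide and 2099 mm high. Two 92 mm wide jambs, 154 mm deep, stand either side of the opening from the floor to the top of the opening. A 52 mm thick head sits across the top of both jambs, spanning the full outside width of the frame.

B is a table: top 1180 mm (x) × 700 mm (y), 48 mm thick, upper face at z = 720 mm, on four 88×88 mm square legs, each inset 29 mm from the nearest pair of top edges, running from z = 0 to the bottom of the top. Four apron rails, 88 mm thick and 82 mm tall, run between adjacent legs with their top edges flush with the underside of the top and their outer faces flush with the legs' outer faces.

The table is beside the door frame with their tops flush at z = 2151.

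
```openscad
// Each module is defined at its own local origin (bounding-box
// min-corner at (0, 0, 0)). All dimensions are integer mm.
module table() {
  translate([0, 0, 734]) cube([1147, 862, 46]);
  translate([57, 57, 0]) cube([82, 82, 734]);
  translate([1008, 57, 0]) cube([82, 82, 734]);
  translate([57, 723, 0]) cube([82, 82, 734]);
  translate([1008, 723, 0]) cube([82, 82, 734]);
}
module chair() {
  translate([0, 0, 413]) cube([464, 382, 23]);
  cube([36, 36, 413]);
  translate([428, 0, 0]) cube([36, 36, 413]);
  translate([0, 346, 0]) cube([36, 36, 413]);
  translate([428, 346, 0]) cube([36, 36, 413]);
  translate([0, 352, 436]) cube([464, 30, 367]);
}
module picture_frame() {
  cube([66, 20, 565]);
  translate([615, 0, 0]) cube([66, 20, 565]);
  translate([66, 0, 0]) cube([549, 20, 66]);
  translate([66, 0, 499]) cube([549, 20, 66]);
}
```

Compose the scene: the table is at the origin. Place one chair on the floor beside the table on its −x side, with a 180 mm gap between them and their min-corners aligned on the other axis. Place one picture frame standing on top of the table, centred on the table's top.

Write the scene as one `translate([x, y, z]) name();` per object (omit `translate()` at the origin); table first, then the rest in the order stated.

table();
translate([-644, 0, 0]) chair();
translate([233, 421, 780]) picture_frame();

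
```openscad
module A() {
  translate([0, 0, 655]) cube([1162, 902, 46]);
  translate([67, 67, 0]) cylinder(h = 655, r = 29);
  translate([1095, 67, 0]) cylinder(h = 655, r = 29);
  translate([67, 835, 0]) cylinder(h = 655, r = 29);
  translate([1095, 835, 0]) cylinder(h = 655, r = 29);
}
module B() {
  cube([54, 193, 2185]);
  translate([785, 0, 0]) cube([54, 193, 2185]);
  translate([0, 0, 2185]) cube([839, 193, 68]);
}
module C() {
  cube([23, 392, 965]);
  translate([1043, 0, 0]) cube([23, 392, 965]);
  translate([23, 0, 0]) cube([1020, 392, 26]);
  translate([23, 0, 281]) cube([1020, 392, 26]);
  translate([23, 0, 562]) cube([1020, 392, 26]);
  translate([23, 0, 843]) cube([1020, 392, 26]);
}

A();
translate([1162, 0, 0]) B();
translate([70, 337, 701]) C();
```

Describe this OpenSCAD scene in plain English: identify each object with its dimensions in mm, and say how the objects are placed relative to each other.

A is a rectangular dining table. The top is 1162×902×46 mm with its upper surface at z = 701 mm. It stands on four round legs of 58 mm diameter, each leg's bounding box inset 38 mm from the nearest pair of top edges, running from the floor to the underside of the top.

B is a rectangular door frame: two vertical jambs of 54×193 mm section, 2185 mm tall, with a clear opening 731 mm wide between their inner faces. A header 68 mm tall and 193 mm deep lies on top of the jambs and spans the full outside width.

C is a bookshelf 1066 mm wide overall, 392 mm deep and 965 mm tall. The two sides are 23 mm thick vertical panels. 4 horizontal shelves of 26 mm thickness span between the inner faces of the sides; the lowest shelf sits on the floor and shelves are stacked with a clear vertical gap of 255 mm between each pair.

The door frame is against the table's +x side, with their −y faces flush. The bookshelf is on top of the table.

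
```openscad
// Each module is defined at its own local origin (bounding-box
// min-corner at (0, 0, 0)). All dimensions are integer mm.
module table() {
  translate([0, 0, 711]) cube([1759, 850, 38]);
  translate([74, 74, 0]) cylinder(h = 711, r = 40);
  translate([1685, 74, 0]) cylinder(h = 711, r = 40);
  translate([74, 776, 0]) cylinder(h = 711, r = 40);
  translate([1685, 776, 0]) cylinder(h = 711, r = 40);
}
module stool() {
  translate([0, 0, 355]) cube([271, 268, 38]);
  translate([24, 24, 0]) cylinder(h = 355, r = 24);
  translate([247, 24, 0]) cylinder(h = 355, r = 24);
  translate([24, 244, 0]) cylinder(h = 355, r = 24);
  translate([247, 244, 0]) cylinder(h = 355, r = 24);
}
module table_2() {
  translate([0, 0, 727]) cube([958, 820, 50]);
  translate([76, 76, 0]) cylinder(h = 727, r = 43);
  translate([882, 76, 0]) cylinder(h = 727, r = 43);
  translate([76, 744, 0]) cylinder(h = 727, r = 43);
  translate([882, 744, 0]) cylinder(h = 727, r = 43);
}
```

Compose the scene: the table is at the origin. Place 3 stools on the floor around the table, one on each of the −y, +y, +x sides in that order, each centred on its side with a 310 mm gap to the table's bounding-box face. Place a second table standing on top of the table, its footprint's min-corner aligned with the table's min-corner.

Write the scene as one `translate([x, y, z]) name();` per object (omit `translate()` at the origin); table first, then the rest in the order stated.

table();
translate([744, -578, 0]) stool();
translate([744, 1160, 0]) stool();
translate([2069, 291, 0]) stool();
translate([0, 0, 749]) table_2();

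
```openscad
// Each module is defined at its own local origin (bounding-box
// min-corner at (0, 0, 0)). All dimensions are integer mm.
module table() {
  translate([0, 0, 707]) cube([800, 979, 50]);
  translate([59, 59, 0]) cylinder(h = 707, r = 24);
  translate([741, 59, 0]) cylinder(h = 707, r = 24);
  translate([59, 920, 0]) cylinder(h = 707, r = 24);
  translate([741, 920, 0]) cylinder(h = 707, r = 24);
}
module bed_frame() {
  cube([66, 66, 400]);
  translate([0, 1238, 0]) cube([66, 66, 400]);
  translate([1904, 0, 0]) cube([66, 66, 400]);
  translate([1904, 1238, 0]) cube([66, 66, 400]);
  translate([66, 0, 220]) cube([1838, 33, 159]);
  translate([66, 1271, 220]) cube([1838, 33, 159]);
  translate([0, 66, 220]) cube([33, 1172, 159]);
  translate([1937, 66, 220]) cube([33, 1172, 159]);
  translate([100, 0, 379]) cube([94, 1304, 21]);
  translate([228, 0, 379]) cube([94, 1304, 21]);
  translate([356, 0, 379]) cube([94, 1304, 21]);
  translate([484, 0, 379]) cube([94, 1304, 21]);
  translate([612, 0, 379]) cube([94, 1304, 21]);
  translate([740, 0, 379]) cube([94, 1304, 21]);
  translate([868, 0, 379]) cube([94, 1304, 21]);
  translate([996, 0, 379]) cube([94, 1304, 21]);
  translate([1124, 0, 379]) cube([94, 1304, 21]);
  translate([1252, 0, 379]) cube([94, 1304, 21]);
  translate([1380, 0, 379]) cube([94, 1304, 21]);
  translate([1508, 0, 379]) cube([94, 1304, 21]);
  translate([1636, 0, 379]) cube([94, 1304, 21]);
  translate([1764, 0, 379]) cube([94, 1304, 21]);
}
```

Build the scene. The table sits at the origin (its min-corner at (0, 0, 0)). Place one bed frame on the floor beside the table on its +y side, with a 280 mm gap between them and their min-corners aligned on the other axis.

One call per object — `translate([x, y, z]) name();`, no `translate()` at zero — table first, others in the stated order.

table();
translate([0, 1259, 0]) bed_frame();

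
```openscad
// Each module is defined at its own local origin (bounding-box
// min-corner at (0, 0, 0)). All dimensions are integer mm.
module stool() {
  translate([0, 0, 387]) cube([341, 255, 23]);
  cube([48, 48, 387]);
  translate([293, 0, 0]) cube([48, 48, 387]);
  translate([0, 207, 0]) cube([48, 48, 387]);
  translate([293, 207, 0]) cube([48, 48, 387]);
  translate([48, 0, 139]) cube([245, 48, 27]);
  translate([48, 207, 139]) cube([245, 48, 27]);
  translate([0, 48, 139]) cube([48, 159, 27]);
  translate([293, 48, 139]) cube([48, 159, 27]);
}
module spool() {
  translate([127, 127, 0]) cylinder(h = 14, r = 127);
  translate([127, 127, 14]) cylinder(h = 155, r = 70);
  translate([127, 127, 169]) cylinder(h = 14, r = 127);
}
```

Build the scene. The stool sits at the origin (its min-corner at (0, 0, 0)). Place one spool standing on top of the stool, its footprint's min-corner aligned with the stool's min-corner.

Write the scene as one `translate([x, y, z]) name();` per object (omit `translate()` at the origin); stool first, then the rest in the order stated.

stool();
translate([0, 0, 410]) spool();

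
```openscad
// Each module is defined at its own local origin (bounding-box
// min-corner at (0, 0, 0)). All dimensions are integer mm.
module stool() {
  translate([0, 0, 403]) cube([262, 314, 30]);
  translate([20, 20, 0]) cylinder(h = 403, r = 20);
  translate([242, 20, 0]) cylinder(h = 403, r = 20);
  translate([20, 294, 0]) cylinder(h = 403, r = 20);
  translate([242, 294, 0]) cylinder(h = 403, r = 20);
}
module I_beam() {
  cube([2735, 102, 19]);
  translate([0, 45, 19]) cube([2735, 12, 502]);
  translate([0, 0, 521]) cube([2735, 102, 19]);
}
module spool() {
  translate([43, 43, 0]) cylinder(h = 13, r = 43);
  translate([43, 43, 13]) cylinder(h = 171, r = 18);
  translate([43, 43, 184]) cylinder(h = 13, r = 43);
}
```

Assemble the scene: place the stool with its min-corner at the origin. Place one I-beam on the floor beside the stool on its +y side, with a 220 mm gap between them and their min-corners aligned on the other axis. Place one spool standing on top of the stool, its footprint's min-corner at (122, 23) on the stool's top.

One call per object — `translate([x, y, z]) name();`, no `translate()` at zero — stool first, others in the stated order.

stool();
translate([0, 534, 0]) I_beam();
translate([122, 23, 433]) spool();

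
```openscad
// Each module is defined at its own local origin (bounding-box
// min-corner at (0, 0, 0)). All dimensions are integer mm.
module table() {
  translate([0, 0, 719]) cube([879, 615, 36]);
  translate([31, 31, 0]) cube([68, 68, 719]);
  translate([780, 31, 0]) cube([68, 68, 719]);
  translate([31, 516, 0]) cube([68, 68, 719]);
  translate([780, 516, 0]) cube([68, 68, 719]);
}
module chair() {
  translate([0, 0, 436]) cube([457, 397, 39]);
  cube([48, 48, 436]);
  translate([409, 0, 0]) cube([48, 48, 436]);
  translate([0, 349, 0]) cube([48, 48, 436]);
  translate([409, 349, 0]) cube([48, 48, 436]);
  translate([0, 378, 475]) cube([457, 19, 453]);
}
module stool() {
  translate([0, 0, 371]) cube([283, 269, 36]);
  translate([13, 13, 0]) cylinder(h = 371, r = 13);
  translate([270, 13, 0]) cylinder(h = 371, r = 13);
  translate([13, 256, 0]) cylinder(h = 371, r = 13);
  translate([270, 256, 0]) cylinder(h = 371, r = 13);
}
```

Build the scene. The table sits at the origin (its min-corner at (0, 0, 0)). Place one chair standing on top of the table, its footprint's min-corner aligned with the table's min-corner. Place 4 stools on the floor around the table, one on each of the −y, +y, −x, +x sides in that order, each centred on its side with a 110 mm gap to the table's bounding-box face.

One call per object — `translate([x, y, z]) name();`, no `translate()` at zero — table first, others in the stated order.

table();
translate([0, 0, 755]) chair();
translate([298, -379, 0]) stool();
translate([298, 725, 0]) stool();
translate([-393, 173, 0]) stool();
translate([989, 173, 0]) stool();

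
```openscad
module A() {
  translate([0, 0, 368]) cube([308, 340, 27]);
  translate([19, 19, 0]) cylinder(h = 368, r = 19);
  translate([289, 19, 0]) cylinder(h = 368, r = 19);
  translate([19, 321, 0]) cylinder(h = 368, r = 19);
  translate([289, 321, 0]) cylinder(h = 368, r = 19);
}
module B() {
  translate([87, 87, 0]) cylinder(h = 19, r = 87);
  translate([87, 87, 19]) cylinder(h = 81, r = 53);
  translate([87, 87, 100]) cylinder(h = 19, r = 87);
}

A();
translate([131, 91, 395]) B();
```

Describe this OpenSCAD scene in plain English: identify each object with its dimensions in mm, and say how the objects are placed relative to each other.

A is a four-legged stool. The seat is 308×340 mm, 27 mm thick, top at z = 395 mm. It stands on four round legs, each 38 mm in diameter, from z = 0 to the seat underside, each leg's axis is inset half a diameter from the nearest pair of seat edges (so the leg's bounding box is flush with the corner).

B is a spool: two coaxial disc flanges of radius 87 mm and thickness 19 mm, joined by a core cylinder of radius 53 mm and height 81 mm. The lower flange rests on z = 0 and the three cylinders share a vertical axis.

The spool is on top of the stool.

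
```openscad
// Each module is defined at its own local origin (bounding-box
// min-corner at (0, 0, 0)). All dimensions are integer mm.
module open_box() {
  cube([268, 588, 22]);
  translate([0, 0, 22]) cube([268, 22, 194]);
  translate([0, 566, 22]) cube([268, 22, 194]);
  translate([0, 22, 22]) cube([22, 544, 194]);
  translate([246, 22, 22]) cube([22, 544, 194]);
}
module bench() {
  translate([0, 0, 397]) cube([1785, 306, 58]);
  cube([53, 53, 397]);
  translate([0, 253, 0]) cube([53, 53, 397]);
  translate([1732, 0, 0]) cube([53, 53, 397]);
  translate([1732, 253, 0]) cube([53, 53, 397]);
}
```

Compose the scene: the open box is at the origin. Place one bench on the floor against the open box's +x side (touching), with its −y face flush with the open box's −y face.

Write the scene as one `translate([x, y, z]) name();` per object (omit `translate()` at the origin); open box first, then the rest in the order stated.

open_box();
translate([268, 0, 0]) bench();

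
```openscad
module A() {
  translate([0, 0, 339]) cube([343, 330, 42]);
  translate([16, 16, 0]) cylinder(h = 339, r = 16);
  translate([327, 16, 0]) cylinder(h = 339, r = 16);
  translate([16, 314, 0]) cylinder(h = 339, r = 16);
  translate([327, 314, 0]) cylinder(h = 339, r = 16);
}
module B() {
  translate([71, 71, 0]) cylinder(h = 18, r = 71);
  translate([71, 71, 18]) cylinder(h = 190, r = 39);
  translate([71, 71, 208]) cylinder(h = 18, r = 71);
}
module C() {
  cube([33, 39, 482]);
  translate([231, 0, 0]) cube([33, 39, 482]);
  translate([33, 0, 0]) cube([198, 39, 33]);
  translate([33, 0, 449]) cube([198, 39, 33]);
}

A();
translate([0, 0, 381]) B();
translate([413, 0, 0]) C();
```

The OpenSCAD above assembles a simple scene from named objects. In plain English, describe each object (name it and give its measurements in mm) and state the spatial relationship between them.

A is a four-legged stool. The seat is a 343×330×42 mm slab whose top surface is at z = 381 mm; four round legs, each 32 mm in diameter, run from the floor (z = 0) to the underside of the seat, each leg's axis is inset half a diameter from the nearest pair of seat edges (so the leg's bounding box is flush with the corner).

B is a spool: two coaxial disc flanges of radius 71 mm and thickness 18 mm, joined by a core cylinder of radius 39 mm and height 190 mm. The lower flange rests on z = 0 and the three cylinders share a vertical axis.

C is a picture frame with a 198×416 mm rectangular opening (x by z) and a uniform 33 mm border on every side. Frame depth is 39 mm along y. It is built from two vertical stiles running the full outside height and two horizontal rails spanning the gap between the stiles.

The spool is on top of the stool. The picture frame is on the floor beside the stool on its +x side.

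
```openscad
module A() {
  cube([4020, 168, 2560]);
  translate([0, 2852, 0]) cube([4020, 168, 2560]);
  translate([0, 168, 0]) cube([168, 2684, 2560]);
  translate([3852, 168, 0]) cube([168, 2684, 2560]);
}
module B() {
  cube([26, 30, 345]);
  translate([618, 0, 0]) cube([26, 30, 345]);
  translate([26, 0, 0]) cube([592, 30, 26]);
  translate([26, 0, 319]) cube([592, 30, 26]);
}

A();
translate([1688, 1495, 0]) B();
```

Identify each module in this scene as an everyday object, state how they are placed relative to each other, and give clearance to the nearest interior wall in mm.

A is a house frame. B is a picture frame. The picture frame sits inside the house frame, centred. The clearance to the nearest interior wall is 1327 mm.

Clearances: x = 1520, y = 1327; minimum 1327 mm.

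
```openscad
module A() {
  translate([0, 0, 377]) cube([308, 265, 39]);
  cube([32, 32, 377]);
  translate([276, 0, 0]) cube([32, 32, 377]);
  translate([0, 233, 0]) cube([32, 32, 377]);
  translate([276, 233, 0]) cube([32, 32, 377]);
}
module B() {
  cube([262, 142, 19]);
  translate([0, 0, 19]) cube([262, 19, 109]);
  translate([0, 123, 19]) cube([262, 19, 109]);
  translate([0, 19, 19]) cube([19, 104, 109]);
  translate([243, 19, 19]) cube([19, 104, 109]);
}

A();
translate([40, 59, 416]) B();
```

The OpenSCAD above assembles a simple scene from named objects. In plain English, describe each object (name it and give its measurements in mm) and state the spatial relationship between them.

A is a four-legged stool. The seat is 308×265 mm, 39 mm thick, top at z = 416 mm. It stands on four square legs, each 32×32 mm in cross-section, from z = 0 to the seat underside, each flush with a corner of the seat.

B is an open storage box with external size 262×142×128 mm and wall thickness 19 mm (the base is also 19 mm thick). The base covers the whole footprint; the four walls stand on the base, with the y-facing walls full-width and the x-facing walls fitting between their inner faces.

The open box is on top of the stool.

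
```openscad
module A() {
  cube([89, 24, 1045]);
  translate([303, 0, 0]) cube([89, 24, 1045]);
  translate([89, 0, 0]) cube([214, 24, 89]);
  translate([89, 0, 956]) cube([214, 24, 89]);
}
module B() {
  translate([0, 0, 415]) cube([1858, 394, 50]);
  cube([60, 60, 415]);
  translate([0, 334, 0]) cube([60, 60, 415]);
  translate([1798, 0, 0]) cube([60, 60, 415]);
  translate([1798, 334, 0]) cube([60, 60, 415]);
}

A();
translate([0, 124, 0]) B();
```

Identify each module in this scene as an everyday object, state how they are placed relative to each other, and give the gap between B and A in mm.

A is a picture frame. B is a bench. The bench is on the floor beside the picture frame on its +y side. The gap between the bench and the picture frame is 100 mm.

The bench's nearest face is 100 mm from the picture frame's +y face.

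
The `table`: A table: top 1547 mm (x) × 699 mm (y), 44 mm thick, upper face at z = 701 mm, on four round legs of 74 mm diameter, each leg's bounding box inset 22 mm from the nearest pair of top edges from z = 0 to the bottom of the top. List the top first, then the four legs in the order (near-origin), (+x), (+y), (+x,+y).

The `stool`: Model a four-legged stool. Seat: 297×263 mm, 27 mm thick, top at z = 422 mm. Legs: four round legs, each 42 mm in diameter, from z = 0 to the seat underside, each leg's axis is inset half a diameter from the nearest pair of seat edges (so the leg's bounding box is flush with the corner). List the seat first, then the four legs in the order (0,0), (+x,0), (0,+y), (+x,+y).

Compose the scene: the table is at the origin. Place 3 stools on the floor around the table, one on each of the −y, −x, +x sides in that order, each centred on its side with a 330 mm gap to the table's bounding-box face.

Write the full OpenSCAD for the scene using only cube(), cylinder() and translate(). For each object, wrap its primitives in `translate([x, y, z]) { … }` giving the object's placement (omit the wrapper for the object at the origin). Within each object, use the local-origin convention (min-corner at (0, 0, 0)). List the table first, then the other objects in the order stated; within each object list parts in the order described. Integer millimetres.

translate([0, 0, 657]) cube([1547, 699, 44]);
translate([59, 59, 0]) cylinder(h = 657, r = 37);
translate([1488, 59, 0]) cylinder(h = 657, r = 37);
translate([59, 640, 0]) cylinder(h = 657, r = 37);
translate([1488, 640, 0]) cylinder(h = 657, r = 37);
translate([625, -593, 0]) {
  translate([0, 0, 395]) cube([297, 263, 27]);
  translate([21, 21, 0]) cylinder(h = 395, r = 21);
  translate([276, 21, 0]) cylinder(h = 395, r = 21);
  translate([21, 242, 0]) cylinder(h = 395, r = 21);
  translate([276, 242, 0]) cylinder(h = 395, r = 21);
}
translate([-627, 218, 0]) {
  translate([0, 0, 395]) cube([297, 263, 27]);
  translate([21, 21, 0]) cylinder(h = 395, r = 21);
  translate([276, 21, 0]) cylinder(h = 395, r = 21);
  translate([21, 242, 0]) cylinder(h = 395, r = 21);
  translate([276, 242, 0]) cylinder(h = 395, r = 21);
}
translate([1877, 218, 0]) {
  translate([0, 0, 395]) cube([297, 263, 27]);
  translate([21, 21, 0]) cylinder(h = 395, r = 21);
  translate([276, 21, 0]) cylinder(h = 395, r = 21);
  translate([21, 242, 0]) cylinder(h = 395, r = 21);
  translate([276, 242, 0]) cylinder(h = 395, r = 21);
}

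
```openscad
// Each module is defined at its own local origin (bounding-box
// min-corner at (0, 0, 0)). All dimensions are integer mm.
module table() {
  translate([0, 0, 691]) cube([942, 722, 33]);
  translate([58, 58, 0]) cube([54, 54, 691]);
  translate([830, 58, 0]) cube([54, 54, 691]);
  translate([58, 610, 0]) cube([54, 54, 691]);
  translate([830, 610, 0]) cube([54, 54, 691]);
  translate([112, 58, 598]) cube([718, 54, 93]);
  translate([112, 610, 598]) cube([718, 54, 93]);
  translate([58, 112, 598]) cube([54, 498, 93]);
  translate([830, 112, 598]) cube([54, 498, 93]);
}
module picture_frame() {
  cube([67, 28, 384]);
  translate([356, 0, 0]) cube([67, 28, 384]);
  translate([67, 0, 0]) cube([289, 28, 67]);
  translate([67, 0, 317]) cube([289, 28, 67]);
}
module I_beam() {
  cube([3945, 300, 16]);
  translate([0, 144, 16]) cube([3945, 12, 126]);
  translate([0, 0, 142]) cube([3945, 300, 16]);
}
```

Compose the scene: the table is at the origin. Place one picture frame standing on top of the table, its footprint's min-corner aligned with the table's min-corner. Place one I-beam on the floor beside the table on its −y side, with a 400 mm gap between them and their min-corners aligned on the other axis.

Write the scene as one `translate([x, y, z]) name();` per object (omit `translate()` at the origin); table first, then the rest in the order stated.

table();
translate([0, 0, 724]) picture_frame();
translate([0, -700, 0]) I_beam();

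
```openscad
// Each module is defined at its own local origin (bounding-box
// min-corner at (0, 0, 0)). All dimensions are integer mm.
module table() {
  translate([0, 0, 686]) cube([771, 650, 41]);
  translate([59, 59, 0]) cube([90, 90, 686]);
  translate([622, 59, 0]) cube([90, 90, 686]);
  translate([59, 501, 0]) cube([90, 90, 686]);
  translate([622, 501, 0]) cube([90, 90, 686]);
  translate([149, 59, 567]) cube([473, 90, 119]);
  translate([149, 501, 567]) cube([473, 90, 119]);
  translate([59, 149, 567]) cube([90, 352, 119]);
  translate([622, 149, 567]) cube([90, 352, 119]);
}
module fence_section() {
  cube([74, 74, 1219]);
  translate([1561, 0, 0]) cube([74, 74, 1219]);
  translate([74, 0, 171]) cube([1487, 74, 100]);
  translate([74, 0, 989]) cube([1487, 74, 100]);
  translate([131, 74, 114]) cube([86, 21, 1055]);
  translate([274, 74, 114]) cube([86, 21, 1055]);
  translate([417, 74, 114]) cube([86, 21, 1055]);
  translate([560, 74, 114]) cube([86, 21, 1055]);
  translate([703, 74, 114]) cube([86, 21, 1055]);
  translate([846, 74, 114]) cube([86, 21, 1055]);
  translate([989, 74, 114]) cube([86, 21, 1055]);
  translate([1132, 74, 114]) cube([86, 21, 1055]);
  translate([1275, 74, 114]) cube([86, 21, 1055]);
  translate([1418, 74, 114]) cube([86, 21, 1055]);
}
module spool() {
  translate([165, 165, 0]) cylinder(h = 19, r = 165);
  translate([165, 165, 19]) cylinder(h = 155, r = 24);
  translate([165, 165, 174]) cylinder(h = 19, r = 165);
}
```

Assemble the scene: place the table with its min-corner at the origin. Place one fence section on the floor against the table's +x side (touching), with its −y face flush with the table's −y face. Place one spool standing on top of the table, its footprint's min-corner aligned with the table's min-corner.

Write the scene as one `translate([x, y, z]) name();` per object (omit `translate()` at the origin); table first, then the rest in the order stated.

table();
translate([771, 0, 0]) fence_section();
translate([0, 0, 727]) spool();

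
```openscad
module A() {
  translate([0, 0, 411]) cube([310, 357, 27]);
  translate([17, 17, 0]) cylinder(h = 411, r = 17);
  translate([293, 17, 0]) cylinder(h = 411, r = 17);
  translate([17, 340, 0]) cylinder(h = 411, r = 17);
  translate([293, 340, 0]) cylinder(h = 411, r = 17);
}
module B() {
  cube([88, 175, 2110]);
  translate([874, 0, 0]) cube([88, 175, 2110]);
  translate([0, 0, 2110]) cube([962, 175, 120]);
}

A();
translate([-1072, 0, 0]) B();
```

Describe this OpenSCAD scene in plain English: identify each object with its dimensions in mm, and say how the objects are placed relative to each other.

A is a simple wooden stool: a rectangular seat 310 mm (x) by 357 mm (y), 27 mm thick, top face at z = 438 mm, on four round legs, each 34 mm in diameter. The legs rest on z = 0, each leg's axis is inset half a diameter from the nearest pair of seat edges (so the leg's bounding box is flush with the corner).

B is a rectangular door frame: two vertical jambs of 88×175 mm section, 2110 mm tall, with a clear opening 786 mm wide between their inner faces. A header 120 mm tall and 175 mm deep lies on top of the jambs and spans the full outside width.

The door frame is on the floor beside the stool on its −x side.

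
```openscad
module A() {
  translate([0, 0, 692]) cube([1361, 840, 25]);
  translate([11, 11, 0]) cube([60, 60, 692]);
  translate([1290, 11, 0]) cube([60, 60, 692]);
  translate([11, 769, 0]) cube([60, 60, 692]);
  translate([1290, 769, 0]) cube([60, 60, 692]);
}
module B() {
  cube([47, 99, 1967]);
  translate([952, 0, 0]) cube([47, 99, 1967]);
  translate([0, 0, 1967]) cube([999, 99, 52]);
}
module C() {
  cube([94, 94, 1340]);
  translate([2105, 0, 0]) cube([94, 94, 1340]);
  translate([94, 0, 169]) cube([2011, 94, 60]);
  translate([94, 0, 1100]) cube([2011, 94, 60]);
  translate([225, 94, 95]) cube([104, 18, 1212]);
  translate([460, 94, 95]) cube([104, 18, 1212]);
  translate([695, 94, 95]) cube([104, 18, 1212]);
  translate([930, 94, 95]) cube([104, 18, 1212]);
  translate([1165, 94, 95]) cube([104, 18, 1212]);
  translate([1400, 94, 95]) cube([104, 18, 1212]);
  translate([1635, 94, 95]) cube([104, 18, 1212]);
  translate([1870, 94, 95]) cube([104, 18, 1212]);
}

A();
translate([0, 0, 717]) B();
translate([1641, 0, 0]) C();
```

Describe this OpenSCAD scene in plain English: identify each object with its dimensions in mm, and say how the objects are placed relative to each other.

A is a rectangular dining table. The top is 1361×840×25 mm with its upper surface at z = 717 mm. It stands on four 60×60 mm square legs, each inset 11 mm from the nearest pair of top edges, running from the floor to the underside of the top.

B is a rectangular door frame: two vertical jambs of 47×99 mm section, 1967 mm tall, with a clear opening 905 mm wide between their inner faces. A header 52 mm tall and 99 mm deep lies on top of the jambs and spans the full outside width.

C is a fence section. Two 94×94 mm posts, 1340 mm tall, stand on the floor with a clear span of 2011 mm between their inner faces. Two horizontal rails of 94×60 mm section span the gap between the posts with their undersides at z = 169 mm and z = 1100 mm, flush with the posts' −y face. 8 pickets, each 104 mm wide, 18 mm thick and 1212 mm tall, are fixed to the +y face of the rails with their bottoms at z = 95 mm, evenly spaced across the span with equal gaps (rounded down to the nearest mm) at the −x end and between each pair — any rounding remainder accumulates at the +x end.

The door frame is on top of the table. The fence section is on the floor beside the table on its +x side.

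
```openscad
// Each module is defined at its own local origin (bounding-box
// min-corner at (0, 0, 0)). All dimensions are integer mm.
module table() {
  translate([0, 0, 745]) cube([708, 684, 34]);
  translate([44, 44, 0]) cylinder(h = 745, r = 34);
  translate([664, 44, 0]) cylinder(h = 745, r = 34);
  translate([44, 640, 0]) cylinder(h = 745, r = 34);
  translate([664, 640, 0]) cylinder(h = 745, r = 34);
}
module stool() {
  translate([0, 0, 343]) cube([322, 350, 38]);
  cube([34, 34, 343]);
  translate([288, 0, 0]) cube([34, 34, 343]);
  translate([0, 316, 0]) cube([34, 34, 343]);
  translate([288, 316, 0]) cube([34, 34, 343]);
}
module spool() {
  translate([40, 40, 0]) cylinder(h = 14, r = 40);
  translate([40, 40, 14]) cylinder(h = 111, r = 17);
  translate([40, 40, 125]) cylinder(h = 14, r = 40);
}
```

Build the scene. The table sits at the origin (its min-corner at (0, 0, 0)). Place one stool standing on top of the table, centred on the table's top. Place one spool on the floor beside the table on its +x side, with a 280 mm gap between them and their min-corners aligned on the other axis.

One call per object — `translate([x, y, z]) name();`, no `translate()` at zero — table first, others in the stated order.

table();
translate([193, 167, 779]) stool();
translate([988, 0, 0]) spool();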